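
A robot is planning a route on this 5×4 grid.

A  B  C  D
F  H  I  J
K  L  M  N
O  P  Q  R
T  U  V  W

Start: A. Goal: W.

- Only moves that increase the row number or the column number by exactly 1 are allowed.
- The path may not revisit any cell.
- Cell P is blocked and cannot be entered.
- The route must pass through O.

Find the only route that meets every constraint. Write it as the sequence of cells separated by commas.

Moves only go right or down, so the column and row indices never decrease.
Route from A: 4× down (reaching T), 3× right (reaching W) — 7 moves in all.
Check: all required cells visited.

A, F, K, O, T, U, V, W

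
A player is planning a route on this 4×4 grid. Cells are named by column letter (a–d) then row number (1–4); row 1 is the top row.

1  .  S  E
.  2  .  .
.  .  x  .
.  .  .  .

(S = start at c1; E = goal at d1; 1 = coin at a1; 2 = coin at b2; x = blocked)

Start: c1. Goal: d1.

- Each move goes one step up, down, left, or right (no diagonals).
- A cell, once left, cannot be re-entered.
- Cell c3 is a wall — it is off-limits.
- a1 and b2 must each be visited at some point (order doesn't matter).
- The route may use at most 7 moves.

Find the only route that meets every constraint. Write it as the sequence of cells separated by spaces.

c1 b1 a1 a2 b2 c2 d2 d1

Any route must reach a1 and b2 and still end at d1 within 7 moves, so the order of the required stops is forced.
Route from c1: 2× left (reaching a1), down to a2, 3× right (reaching d2), up to d1 — 7 moves in all.
Check: all required cells visited; 7 ≤ 7 moves.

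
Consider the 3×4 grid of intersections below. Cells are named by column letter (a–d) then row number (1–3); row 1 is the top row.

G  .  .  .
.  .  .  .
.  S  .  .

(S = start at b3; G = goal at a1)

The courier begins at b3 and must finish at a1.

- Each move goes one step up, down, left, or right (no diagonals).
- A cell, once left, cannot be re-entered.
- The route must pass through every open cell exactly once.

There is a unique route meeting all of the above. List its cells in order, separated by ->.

b3 -> a3 -> a2 -> b2 -> c2 -> c3 -> d3 -> d2 -> d1 -> c1 -> b1 -> a1

Need to visit all 12 open cells exactly once, starting at b3 and ending at a1.
Route from b3: left 1 to a3, up 1 to a2, right 2 to c2, down 1 to c3, right 1 to d3, up 2 to d1, left 3 to a1 — 11 moves in all.
Check: all 12 open cells covered.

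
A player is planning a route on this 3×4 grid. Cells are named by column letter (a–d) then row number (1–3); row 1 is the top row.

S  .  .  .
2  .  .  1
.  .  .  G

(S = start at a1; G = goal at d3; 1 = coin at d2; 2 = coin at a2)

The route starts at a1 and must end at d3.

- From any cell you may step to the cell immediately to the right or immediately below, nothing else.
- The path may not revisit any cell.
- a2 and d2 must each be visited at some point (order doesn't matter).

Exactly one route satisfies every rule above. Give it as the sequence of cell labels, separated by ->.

a1 -> a2 -> b2 -> c2 -> d2 -> d3

Moves only go right or down, so the column and row indices never decrease.
Route from a1: down to a2, 3× right (reaching d2), down to d3 — 5 moves in all.
Check: all required cells visited.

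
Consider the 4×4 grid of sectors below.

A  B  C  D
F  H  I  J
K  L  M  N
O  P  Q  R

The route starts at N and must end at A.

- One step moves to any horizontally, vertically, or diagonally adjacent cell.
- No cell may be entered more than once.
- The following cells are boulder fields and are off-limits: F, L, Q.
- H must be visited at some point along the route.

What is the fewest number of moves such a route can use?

Any route passes through H somewhere between N and A. Summing Chebyshev distances along the two legs (N → H → A) gives a lower bound of 2 + 1 = 3 moves.
A route of 3 moves achieves this: N → I → H → A.
Since 3 matches the lower bound, it is optimal.

3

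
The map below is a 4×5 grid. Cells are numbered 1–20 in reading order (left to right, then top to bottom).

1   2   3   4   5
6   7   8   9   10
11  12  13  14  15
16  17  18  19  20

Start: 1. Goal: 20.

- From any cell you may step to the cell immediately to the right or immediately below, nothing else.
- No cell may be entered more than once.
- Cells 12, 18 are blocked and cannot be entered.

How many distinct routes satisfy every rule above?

19

A right/down-only route from 1 to 20 makes exactly 3 down-moves and 4 right-moves in some order.
With no other constraints that would be C(7,3) = 35 routes.
Subtract routes through each blocked cell (inclusion–exclusion for overlaps): − through 12: 12 − through 18: 10 + through 12&18: 6 → 19.
That gives 19 routes.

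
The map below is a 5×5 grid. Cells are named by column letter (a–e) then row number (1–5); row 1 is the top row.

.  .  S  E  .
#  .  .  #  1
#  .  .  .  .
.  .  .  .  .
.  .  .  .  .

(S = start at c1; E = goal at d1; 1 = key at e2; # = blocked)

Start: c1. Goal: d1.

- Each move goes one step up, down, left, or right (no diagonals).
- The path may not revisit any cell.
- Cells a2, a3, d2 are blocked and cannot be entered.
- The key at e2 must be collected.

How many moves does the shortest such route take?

7

Any route passes through e2 somewhere between c1 and d1. Summing Manhattan distances along the two legs (c1 → e2 → d1) gives a lower bound of 3 + 2 = 5 moves.
The shortest route satisfying every rule uses 7 moves: c1 → c2 → c3 → d3 → e3 → e2 → e1 → d1.
The no-revisit rule (legs can't share cells) pushes the minimum above the 5-move bound; an exhaustive check rules out every length from 5 to 6, leaving 7 as the minimum.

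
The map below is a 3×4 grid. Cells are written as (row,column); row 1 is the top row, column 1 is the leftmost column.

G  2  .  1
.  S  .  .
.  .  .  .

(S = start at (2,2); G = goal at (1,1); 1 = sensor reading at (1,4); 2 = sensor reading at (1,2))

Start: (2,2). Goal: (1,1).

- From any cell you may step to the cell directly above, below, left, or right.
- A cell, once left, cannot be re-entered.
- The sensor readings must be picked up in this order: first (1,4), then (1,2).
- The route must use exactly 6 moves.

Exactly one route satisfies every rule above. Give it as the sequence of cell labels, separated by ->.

(2,2) -> (2,3) -> (2,4) -> (1,4) -> (1,3) -> (1,2) -> (1,1)

The waypoints must appear in the order (1,4), (1,2), with no cell reused.
Route from (2,2): right 2 to (2,4), up 1 to (1,4), left 3 to (1,1) — 6 moves in all.
Check: order respected (1 at step 3, 2 at step 5); 6 moves as required.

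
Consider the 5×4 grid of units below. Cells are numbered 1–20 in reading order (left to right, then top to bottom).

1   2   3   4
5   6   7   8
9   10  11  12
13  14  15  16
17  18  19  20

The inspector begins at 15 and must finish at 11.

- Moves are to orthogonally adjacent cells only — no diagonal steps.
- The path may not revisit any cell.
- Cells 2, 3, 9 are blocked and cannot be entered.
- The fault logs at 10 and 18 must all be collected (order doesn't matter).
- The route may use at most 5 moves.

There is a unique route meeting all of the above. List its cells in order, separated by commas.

15, 19, 18, 14, 10, 11

The 5-move cap with required stops at 10, 18 leaves no slack for detours.
Route from 15: down to 19, left to 18, 2× up (reaching 10), right to 11 — 5 moves in all.
Check: all required cells visited; 5 ≤ 5 moves.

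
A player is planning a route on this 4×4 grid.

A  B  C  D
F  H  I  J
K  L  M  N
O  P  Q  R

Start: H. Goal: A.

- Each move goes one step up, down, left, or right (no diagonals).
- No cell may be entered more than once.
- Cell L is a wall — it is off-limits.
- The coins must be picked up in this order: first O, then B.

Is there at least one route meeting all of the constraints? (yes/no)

One route that works: H → F → K → O → P → Q → M → I → C → B → A.

yes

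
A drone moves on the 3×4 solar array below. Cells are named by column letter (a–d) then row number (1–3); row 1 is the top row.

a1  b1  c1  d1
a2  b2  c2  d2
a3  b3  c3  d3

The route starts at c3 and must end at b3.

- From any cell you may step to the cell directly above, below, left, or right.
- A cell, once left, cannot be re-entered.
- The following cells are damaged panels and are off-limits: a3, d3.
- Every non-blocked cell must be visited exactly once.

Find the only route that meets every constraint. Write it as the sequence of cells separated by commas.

c3, c2, d2, d1, c1, b1, a1, a2, b2, b3

Need to visit all 10 open cells exactly once, starting at c3 and ending at b3.
Cell a2 has only two open neighbours (a1 and b2), so the path must pass straight through it: one of those is the cell it's entered from and the other is where it exits.
Route from c3: up to c2, right to d2, up to d1, 3× left (reaching a1), down to a2, right to b2, down to b3 — 9 moves in all.
Check: all 10 open cells covered.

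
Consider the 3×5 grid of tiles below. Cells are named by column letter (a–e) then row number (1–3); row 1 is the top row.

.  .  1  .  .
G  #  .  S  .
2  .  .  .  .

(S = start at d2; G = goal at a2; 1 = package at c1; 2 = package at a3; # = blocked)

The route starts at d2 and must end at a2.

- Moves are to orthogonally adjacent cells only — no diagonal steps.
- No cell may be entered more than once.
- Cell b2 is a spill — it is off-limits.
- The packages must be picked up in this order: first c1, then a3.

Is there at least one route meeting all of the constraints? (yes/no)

yes

One route that works: d2 → d1 → c1 → c2 → c3 → b3 → a3 → a2.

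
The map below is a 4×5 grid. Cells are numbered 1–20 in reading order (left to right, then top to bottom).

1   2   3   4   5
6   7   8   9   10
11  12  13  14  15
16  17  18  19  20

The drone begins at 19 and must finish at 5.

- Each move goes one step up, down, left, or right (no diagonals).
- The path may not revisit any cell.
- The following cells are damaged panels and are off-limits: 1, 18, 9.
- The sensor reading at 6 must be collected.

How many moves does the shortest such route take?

Any route passes through 6 somewhere between 19 and 5. Summing Manhattan distances along the two legs (19 → 6 → 5) gives a lower bound of 5 + 5 = 10 moves.
A route of 10 moves achieves this: 19 → 14 → 13 → 12 → 11 → 6 → 7 → 2 → 3 → 4 → 5.
Since 10 matches the lower bound, it is optimal.

10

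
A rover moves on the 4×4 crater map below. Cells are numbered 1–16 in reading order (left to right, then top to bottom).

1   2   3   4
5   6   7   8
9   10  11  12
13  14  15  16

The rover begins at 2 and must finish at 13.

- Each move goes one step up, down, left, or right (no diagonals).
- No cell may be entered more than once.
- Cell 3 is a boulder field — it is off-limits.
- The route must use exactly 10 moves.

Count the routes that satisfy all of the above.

Need simple routes of exactly 10 moves from 2 to 13 (Manhattan distance 4, so 3 moves are spent on a detour and 3 undoing it).
Branch systematically from the start, pruning whenever the remaining move budget drops below the Manhattan distance to 13 or differs from it in parity. Grouping the completions by first move — via 6: 7; via 1: 9 — and summing: 7 + 9 = 16.
That gives 16 routes.

16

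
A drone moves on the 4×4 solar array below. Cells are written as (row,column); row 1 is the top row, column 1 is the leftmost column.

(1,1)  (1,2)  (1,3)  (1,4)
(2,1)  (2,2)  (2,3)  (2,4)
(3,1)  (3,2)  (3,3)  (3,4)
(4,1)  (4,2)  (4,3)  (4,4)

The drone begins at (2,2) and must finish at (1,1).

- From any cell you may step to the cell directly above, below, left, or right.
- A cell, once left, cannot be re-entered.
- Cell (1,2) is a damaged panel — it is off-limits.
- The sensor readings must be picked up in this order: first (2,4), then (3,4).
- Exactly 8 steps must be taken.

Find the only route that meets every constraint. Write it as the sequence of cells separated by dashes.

(2,2) - (2,3) - (2,4) - (3,4) - (3,3) - (3,2) - (3,1) - (2,1) - (1,1)

The waypoints must appear in the order (2,4), (3,4), with no cell reused.
Route from (2,2): 2× right (reaching (2,4)), down to (3,4), 3× left (reaching (3,1)), 2× up (reaching (1,1)) — 8 moves in all.
Check: order respected ((2,4) at step 2, (3,4) at step 3); 8 moves as required.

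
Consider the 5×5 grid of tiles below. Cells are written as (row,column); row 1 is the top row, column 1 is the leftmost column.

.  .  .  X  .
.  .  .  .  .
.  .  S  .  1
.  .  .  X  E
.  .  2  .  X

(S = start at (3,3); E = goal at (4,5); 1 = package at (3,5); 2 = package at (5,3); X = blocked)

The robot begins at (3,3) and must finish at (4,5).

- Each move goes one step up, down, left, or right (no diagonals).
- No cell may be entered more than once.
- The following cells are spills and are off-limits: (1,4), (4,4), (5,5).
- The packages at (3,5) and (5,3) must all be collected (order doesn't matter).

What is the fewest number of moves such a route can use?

11

Any route passes through (3,5) and (5,3) in some order between (3,3) and (4,5). Summing Manhattan distances along each leg and taking the cheapest ordering ((3,3) → (5,3) → (3,5) → (4,5)) gives a lower bound of 2 + 4 + 1 = 7 moves.
The shortest route satisfying every rule uses 11 moves: (3,3) → (4,3) → (5,3) → (5,2) → (4,2) → (3,2) → (2,2) → (2,3) → (2,4) → (3,4) → (3,5) → (4,5).
The no-revisit rule (legs can't share cells) pushes the minimum above the 7-move bound; an exhaustive check rules out every length from 7 to 10 (on a 4-connected grid the length of any start-to-goal walk has the same parity as the Manhattan bound, so only lengths 7, 9, 11, … need checking), leaving 11 as the minimum.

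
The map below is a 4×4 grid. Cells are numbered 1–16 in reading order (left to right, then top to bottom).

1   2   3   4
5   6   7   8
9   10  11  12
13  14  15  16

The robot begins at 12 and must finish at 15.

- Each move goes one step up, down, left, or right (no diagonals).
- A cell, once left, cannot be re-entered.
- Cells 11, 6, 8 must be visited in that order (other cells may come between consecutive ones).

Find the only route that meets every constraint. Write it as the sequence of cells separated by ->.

12 -> 11 -> 10 -> 6 -> 7 -> 8 -> 4 -> 3 -> 2 -> 1 -> 5 -> 9 -> 13 -> 14 -> 15

The waypoints must appear in the order 11, 6, 8, with no cell reused.
Route from 12: 2× left (reaching 10), up to 6, 2× right (reaching 8), up to 4, 3× left (reaching 1), 3× down (reaching 13), 2× right (reaching 15) — 14 moves in all.
Check: order respected (11 at step 1, 6 at step 3, 8 at step 5).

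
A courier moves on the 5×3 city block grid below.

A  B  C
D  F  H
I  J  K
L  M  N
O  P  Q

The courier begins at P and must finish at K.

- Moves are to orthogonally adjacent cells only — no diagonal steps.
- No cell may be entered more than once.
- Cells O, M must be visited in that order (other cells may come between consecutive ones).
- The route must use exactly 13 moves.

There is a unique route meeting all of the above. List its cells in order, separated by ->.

P -> O -> L -> I -> D -> A -> B -> C -> H -> F -> J -> M -> N -> K

The waypoints must appear in the order O, M, with no cell reused.
Route from P: left 1 to O, up 4 to A, right 2 to C, down 1 to H, left 1 to F, down 2 to M, right 1 to N, up 1 to K — 13 moves in all.
Check: order respected (O at step 1, M at step 11); 13 moves as required.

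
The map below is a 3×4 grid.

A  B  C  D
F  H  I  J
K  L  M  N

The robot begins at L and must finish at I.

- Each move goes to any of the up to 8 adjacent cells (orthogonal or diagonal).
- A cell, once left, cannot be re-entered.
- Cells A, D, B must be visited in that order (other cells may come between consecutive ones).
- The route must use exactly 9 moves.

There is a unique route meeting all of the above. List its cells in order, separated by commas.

The waypoints must appear in the order A, D, B, with no cell reused.
Route from L: up-left 1 to F, up 1 to A, down-right 2 to M, up-right 1 to J, up 1 to D, left 2 to B, down-right 1 to I — 9 moves in all.
Check: order respected (A at step 2, D at step 6, B at step 8); 9 moves as required.

L, F, A, H, M, J, D, C, B, I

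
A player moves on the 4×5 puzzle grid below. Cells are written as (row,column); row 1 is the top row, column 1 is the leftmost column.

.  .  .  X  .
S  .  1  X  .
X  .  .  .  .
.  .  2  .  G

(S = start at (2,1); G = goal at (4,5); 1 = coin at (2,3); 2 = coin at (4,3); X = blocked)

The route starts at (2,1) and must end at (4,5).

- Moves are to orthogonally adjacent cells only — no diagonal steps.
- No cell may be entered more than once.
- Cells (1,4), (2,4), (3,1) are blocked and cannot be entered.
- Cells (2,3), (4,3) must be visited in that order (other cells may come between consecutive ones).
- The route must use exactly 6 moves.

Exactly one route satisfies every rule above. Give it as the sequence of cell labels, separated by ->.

The waypoints must appear in the order (2,3), (4,3), with no cell reused.
Route from (2,1): right 2 to (2,3), down 2 to (4,3), right 2 to (4,5) — 6 moves in all.
Check: order respected (1 at step 2, 2 at step 4); 6 moves as required.

(2,1) -> (2,2) -> (2,3) -> (3,3) -> (4,3) -> (4,4) -> (4,5)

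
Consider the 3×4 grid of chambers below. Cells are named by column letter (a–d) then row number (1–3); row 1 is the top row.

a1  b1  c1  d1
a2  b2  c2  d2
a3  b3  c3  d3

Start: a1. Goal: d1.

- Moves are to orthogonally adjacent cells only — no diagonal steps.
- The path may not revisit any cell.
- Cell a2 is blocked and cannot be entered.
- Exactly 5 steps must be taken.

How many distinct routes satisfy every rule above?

Need simple routes of exactly 5 moves from a1 to d1 (Manhattan distance 3, so 1 moves are spent on a detour and 1 undoing it).
Enumerating: a1 b1 b2 c2 c1 d1 | a1 b1 b2 c2 d2 d1 | a1 b1 c1 c2 d2 d1.
That gives 3 routes.

3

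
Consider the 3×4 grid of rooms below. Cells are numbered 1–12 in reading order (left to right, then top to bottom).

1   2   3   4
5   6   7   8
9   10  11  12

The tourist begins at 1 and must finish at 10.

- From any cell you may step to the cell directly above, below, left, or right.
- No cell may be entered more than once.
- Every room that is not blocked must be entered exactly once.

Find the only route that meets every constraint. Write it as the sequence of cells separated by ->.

1 -> 2 -> 3 -> 4 -> 8 -> 12 -> 11 -> 7 -> 6 -> 5 -> 9 -> 10

Need to visit all 12 open cells exactly once, starting at 1 and ending at 10.
Cell 12 has only two open neighbours (8 and 11), so the path must pass straight through it: one of those is the cell it's entered from and the other is where it exits.
Route from 1: right 3 to 4, down 2 to 12, left 1 to 11, up 1 to 7, left 2 to 5, down 1 to 9, right 1 to 10 — 11 moves in all.
Check: all 12 open cells covered.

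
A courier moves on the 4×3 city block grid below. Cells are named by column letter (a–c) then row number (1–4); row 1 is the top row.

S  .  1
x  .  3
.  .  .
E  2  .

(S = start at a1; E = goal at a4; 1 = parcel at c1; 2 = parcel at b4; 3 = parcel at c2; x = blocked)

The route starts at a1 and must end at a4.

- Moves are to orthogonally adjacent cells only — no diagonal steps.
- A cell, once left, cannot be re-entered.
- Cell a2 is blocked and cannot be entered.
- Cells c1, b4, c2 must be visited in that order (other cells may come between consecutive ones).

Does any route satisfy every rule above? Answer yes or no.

Ignoring the required order, 5 revisit-free routes from a1 to a4 pass through all of c1, b4, and c2; the waypoint orders that occur are c1 → c2 → b4 (5) — never c1 → b4 → c2.

no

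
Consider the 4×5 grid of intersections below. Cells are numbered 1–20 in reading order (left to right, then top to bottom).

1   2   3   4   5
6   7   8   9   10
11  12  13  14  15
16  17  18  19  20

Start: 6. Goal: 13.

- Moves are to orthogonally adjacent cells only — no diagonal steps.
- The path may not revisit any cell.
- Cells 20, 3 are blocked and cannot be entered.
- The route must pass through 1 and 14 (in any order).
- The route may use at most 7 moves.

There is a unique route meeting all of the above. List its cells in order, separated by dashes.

6 - 1 - 2 - 7 - 8 - 9 - 14 - 13

Any route must reach 1 and 14 and still end at 13 within 7 moves, so the order of the required stops is forced.
Route from 6: up to 1, right to 2, down to 7, 2× right (reaching 9), down to 14, left to 13 — 7 moves in all.
Check: all required cells visited; 7 ≤ 7 moves.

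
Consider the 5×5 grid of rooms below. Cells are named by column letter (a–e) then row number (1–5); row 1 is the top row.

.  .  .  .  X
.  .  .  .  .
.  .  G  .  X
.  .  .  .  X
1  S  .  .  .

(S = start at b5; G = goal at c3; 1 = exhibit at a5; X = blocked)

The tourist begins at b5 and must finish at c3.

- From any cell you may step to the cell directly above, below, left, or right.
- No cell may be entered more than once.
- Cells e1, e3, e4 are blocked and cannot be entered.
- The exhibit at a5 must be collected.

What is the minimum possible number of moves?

5

Any route passes through a5 somewhere between b5 and c3. Summing Manhattan distances along the two legs (b5 → a5 → c3) gives a lower bound of 1 + 4 = 5 moves.
A route of 5 moves achieves this: b5 → a5 → a4 → a3 → b3 → c3.
Since 5 matches the lower bound, it is optimal.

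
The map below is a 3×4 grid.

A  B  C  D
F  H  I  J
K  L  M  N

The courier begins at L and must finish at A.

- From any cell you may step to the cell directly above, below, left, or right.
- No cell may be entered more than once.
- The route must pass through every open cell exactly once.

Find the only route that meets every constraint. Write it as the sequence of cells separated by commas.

L, K, F, H, I, M, N, J, D, C, B, A

Need to visit all 12 open cells exactly once, starting at L and ending at A.
Cell N has only two open neighbours (J and M), so the path must pass straight through it: one of those is the cell it's entered from and the other is where it exits.
Route from L: left 1 to K, up 1 to F, right 2 to I, down 1 to M, right 1 to N, up 2 to D, left 3 to A — 11 moves in all.
Check: all 12 open cells covered.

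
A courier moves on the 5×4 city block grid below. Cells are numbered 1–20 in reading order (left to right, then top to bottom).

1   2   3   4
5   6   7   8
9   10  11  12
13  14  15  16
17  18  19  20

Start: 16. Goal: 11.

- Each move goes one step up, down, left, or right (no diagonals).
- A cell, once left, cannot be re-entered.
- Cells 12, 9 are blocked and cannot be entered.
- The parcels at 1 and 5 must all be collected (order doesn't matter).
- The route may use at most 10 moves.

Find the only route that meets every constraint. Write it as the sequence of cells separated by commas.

The budget equals the shortest possible length, so every move has to be on a shortest route through the required cells.
Route from 16: left 2 to 14, up 2 to 6, left 1 to 5, up 1 to 1, right 2 to 3, down 2 to 11 — 10 moves in all.
Check: all required cells visited; 10 ≤ 10 moves.

16, 15, 14, 10, 6, 5, 1, 2, 3, 7, 11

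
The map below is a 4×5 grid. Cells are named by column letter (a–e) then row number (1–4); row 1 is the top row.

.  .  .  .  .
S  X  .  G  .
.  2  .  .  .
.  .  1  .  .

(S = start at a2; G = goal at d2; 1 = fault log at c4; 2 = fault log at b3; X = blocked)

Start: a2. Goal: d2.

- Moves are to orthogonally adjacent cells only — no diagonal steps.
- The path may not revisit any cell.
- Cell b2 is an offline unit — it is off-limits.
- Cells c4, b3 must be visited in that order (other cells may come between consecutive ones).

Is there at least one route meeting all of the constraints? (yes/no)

One route that works: a2 → a1 → b1 → c1 → d1 → e1 → e2 → e3 → e4 → d4 → c4 → b4 → b3 → c3 → c2 → d2.

yes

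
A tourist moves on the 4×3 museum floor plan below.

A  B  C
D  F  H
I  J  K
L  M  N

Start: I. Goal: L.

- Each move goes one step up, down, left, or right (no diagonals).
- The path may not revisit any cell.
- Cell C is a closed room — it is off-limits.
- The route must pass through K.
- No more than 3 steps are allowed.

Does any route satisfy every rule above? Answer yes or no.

no

Even ignoring the no-revisit rule, getting from I to L via K needs at least 2 + 3 = 5 moves (Manhattan distance per leg), which exceeds the 3-move limit.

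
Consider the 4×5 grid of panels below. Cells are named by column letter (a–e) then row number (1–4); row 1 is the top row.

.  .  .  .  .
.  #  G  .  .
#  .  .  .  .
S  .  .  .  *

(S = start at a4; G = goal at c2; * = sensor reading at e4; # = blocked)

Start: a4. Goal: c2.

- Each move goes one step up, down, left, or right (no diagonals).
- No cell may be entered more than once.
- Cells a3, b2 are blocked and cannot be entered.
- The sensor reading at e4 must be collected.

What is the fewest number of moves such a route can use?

Any route passes through e4 somewhere between a4 and c2. Summing Manhattan distances along the two legs (a4 → e4 → c2) gives a lower bound of 4 + 4 = 8 moves.
A route of 8 moves achieves this: a4 → b4 → c4 → d4 → e4 → e3 → e2 → d2 → c2.
Since 8 matches the lower bound, it is optimal.

8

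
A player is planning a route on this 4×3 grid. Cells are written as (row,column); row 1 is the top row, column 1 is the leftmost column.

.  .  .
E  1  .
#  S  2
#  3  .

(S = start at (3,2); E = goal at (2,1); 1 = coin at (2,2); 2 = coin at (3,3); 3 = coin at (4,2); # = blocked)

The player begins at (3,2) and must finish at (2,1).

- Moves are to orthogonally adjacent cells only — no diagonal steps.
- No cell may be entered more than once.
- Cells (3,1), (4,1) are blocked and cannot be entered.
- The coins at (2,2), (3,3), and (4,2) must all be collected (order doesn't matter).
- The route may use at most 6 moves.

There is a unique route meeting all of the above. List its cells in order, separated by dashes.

(3,2) - (4,2) - (4,3) - (3,3) - (2,3) - (2,2) - (2,1)

Any route must reach (2,2), (3,3), and (4,2) and still end at (2,1) within 6 moves, so the order of the required stops is forced.
Route from (3,2): down 1 to (4,2), right 1 to (4,3), up 2 to (2,3), left 2 to (2,1) — 6 moves in all.
Check: all required cells visited; 6 ≤ 6 moves.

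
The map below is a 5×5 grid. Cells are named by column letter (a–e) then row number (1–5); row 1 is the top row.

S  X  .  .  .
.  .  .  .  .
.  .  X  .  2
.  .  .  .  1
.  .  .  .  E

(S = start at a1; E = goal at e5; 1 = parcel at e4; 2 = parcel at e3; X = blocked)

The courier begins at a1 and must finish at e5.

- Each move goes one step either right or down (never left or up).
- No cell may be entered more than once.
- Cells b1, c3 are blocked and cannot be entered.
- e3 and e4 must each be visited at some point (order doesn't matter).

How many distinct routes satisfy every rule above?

A right/down-only route from a1 to e5 makes exactly 4 down-moves and 4 right-moves in some order.
With no other constraints that would be C(8,4) = 70 routes.
A monotone route can only reach the required cells in the order e3, e4, so split there and multiply the segment counts (each segment already excludes blocked cells): a1→e3: 2; e3→e4: 1; e4→e5: 1; product = 2.
That gives 2 routes.

2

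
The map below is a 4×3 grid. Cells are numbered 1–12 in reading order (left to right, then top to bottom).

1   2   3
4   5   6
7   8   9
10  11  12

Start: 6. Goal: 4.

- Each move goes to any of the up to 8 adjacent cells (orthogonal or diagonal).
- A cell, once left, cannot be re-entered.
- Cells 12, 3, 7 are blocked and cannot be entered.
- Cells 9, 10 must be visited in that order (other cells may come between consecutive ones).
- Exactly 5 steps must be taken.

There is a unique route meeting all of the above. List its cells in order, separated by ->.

The waypoints must appear in the order 9, 10, with no cell reused.
Route from 6: down to 9, down-left to 11, left to 10, up-right to 8, up-left to 4 — 5 moves in all.
Check: order respected (9 at step 1, 10 at step 3); 5 moves as required.

6 -> 9 -> 11 -> 10 -> 8 -> 4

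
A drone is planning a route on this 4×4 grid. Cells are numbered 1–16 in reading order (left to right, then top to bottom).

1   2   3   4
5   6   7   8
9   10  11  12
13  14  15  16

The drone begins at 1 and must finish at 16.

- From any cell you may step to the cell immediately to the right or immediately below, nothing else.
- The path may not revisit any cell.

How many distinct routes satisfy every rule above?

A right/down-only route from 1 to 16 makes exactly 3 down-moves and 3 right-moves in some order.
With no other constraints that would be C(6,3) = 20 routes.
That gives 20 routes.

20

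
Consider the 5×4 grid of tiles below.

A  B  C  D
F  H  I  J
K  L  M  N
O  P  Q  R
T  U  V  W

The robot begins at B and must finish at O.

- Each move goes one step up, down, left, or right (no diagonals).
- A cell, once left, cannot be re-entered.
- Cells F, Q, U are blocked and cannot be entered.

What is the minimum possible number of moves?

The Manhattan distance from B to O is |1−4| + |2−1| = 4, so at least 4 moves are needed.
A route of 4 moves achieves this: B → H → L → P → O.
Since 4 matches the lower bound, it is optimal.

4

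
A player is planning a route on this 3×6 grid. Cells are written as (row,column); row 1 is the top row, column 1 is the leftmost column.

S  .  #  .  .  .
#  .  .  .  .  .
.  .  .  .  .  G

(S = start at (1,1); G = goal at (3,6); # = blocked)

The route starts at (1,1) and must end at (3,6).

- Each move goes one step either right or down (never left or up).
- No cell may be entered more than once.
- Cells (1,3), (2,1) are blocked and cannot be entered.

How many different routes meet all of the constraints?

5

A right/down-only route from (1,1) to (3,6) makes exactly 2 down-moves and 5 right-moves in some order.
With no other constraints that would be C(7,2) = 21 routes.
Subtract routes through each blocked cell (inclusion–exclusion for overlaps): − through (1,3): 10 − through (2,1): 6 → 5.
That gives 5 routes.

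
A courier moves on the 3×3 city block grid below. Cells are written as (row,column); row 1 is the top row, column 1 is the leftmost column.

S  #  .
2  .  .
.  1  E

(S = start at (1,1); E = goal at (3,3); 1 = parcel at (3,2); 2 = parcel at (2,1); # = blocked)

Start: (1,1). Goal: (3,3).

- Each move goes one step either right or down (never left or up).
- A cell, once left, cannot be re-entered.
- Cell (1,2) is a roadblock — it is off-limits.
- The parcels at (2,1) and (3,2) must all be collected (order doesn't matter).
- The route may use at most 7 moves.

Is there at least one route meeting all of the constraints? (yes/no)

One route that works: (1,1) → (2,1) → (3,1) → (3,2) → (3,3).

yes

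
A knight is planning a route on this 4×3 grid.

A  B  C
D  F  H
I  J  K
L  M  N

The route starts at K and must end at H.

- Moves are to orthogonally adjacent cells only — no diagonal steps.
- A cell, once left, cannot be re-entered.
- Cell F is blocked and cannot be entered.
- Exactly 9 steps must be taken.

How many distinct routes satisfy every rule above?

Need simple routes of exactly 9 moves from K to H (Manhattan distance 1, so 4 moves are spent on a detour and 4 undoing it).
Enumerating: K N M J I D A B C H | K N M L I D A B C H | K J M L I D A B C H.
That gives 3 routes.

3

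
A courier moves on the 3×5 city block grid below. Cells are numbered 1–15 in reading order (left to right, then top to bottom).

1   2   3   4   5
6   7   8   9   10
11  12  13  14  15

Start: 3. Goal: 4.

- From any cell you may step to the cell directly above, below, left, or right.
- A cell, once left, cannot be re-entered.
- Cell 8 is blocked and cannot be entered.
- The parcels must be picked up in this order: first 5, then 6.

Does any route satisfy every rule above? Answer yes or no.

Ignoring the required order, 6 revisit-free routes from 3 to 4 pass through all of 5 and 6; the waypoint orders that occur are 6 → 5 (6) — never 5 → 6.

no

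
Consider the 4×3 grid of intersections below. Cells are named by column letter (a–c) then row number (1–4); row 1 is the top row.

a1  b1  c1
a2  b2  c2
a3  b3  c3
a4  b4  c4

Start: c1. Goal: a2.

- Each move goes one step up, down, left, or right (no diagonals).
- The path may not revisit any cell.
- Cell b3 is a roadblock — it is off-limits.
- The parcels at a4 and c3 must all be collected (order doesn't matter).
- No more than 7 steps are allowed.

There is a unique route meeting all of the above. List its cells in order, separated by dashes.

The 7-move cap with required stops at a4, c3 leaves no slack for detours.
Route from c1: down 3 to c4, left 2 to a4, up 2 to a2 — 7 moves in all.
Check: all required cells visited; 7 ≤ 7 moves.

c1 - c2 - c3 - c4 - b4 - a4 - a3 - a2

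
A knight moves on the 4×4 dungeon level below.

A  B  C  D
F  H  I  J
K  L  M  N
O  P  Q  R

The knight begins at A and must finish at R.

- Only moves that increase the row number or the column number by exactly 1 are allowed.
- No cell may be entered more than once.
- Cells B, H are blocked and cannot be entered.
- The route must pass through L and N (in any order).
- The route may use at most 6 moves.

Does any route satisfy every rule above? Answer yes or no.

One route that works: A → F → K → L → M → N → R.

yes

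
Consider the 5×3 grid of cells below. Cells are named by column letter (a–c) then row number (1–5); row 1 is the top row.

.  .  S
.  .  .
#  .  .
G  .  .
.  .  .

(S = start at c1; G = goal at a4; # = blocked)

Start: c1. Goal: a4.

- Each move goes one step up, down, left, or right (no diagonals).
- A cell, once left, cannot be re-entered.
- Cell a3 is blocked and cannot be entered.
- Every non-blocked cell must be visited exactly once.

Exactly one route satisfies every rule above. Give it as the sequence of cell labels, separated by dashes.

c1 - b1 - a1 - a2 - b2 - c2 - c3 - b3 - b4 - c4 - c5 - b5 - a5 - a4

Need to visit all 14 open cells exactly once, starting at c1 and ending at a4.
Route from c1: left 2 to a1, down 1 to a2, right 2 to c2, down 1 to c3, left 1 to b3, down 1 to b4, right 1 to c4, down 1 to c5, left 2 to a5, up 1 to a4 — 13 moves in all.
Check: all 14 open cells covered.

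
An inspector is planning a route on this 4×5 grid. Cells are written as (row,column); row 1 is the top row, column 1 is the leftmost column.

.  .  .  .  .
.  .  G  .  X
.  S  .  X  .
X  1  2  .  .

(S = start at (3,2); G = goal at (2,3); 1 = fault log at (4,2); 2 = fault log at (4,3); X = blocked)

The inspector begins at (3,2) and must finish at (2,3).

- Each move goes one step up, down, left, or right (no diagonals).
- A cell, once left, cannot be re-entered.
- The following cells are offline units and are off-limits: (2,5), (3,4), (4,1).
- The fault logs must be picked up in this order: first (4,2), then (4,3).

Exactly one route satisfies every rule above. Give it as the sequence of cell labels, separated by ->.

(3,2) -> (4,2) -> (4,3) -> (3,3) -> (2,3)

The waypoints must appear in the order (4,2), (4,3), with no cell reused.
Route from (3,2): down 1 to (4,2), right 1 to (4,3), up 2 to (2,3) — 4 moves in all.
Check: order respected (1 at step 1, 2 at step 2).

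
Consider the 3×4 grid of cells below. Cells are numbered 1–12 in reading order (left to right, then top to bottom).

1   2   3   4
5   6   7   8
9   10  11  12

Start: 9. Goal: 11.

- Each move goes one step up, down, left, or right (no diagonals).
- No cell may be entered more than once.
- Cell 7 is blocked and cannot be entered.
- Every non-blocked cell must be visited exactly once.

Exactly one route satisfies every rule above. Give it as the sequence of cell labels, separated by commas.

Need to visit all 11 open cells exactly once, starting at 9 and ending at 11.
Cell 1 has only two open neighbours (5 and 2), so the path must pass straight through it: one of those is the cell it's entered from and the other is where it exits.
Route from 9: right 1 to 10, up 1 to 6, left 1 to 5, up 1 to 1, right 3 to 4, down 2 to 12, left 1 to 11 — 10 moves in all.
Check: all 11 open cells covered.

9, 10, 6, 5, 1, 2, 3, 4, 8, 12, 11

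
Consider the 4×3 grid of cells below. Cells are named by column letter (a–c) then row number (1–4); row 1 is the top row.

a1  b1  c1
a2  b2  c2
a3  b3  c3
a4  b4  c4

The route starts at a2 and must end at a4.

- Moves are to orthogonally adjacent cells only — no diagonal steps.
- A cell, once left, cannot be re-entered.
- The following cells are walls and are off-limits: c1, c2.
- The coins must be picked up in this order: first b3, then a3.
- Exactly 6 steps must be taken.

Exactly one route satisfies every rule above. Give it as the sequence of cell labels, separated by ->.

a2 -> a1 -> b1 -> b2 -> b3 -> a3 -> a4

The waypoints must appear in the order b3, a3, with no cell reused.
Route from a2: up to a1, right to b1, 2× down (reaching b3), left to a3, down to a4 — 6 moves in all.
Check: order respected (b3 at step 4, a3 at step 5); 6 moves as required.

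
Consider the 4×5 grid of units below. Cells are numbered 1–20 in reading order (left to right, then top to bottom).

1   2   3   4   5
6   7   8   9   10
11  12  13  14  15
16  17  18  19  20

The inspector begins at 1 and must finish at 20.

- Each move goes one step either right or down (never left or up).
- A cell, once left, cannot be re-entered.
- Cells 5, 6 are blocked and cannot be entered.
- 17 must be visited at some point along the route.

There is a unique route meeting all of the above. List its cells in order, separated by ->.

Moves only go right or down, so the column and row indices never decrease.
Route from 1: right 1 to 2, down 3 to 17, right 3 to 20 — 7 moves in all.
Check: all required cells visited.

1 -> 2 -> 7 -> 12 -> 17 -> 18 -> 19 -> 20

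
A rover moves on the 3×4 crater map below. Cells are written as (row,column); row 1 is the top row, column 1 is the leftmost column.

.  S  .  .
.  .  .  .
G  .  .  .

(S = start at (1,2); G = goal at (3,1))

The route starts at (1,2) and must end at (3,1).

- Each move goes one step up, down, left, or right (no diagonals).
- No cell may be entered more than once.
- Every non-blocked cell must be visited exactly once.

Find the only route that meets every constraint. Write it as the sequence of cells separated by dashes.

(1,2) - (1,1) - (2,1) - (2,2) - (2,3) - (1,3) - (1,4) - (2,4) - (3,4) - (3,3) - (3,2) - (3,1)

Need to visit all 12 open cells exactly once, starting at (1,2) and ending at (3,1).
Route from (1,2): left to (1,1), down to (2,1), 2× right (reaching (2,3)), up to (1,3), right to (1,4), 2× down (reaching (3,4)), 3× left (reaching (3,1)) — 11 moves in all.
Check: all 12 open cells covered.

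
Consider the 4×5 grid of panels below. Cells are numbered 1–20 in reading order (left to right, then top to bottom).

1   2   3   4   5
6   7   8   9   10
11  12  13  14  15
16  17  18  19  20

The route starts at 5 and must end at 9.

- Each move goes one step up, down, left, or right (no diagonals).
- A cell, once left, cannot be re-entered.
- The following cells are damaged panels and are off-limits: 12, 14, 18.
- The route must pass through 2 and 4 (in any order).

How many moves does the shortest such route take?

Any route passes through 2 and 4 in some order between 5 and 9. Summing Manhattan distances along each leg and taking the cheapest ordering (5 → 2 → 4 → 9) gives a lower bound of 3 + 2 + 1 = 6 moves.
A route of 6 moves achieves this: 5 → 4 → 3 → 2 → 7 → 8 → 9.
Since 6 matches the lower bound, it is optimal.

6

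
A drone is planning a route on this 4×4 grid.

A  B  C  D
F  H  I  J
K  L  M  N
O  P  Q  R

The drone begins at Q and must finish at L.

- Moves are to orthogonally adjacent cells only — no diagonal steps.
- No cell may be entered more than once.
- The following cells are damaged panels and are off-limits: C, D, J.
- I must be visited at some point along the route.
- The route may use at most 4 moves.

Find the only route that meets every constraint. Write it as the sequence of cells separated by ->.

Q -> M -> I -> H -> L

The 4-move cap with required stops at I leaves no slack for detours.
Route from Q: up 2 to I, left 1 to H, down 1 to L — 4 moves in all.
Check: all required cells visited; 4 ≤ 4 moves.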